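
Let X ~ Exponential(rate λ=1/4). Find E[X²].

Using the identity E[X²] = Var(X) + (E[X])²:
E[X] = 4
Var(X) = 16
E[X²] = 16 + (4)²
= 32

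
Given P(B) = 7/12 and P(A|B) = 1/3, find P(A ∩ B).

By definition, P(A|B) = P(A ∩ B) / P(B)
So P(A ∩ B) = P(A|B) × P(B)
= 1/3 × 7/12
= 7/36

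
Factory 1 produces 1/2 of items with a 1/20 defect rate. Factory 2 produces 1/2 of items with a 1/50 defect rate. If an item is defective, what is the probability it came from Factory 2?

Using Bayes' theorem:
P(F1) = 1/2, P(D|F1) = 1/20
P(F2) = 1/2, P(D|F2) = 1/50
P(D) = P(D|F1)P(F1) + P(D|F2)P(F2)
     = \frac{7}{200}
P(F2|D) = P(D|F2)P(F2) / P(D)
= \frac{2}{7}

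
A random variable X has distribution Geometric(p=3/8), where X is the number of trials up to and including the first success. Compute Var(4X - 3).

For X ~ Geometric(p=3/8), where X is the number of trials up to and including the first success:
Var(X) = \frac{40}{9}
Var(4X - 3) = (4)² × Var(X) = 16 × \frac{40}{9} = \frac{640}{9}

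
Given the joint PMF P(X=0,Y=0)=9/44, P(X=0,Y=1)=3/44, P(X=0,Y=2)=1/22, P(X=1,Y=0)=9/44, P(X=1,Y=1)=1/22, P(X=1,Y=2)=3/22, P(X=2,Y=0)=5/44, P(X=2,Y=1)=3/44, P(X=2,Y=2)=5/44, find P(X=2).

P(X=2) = P(X=2,Y=0) + P(X=2,Y=1) + P(X=2,Y=2)
= 5/44 + 3/44 + 5/44
= 13/44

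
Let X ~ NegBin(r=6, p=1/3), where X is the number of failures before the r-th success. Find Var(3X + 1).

For X ~ NegBin(r=6, p=1/3), where X is the number of failures before the r-th success:
Var(X) = 36
Var(3X + 1) = (3)² × Var(X) = 9 × 36 = 324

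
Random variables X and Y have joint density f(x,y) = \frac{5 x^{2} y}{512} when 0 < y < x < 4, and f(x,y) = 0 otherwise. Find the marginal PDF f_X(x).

f_X(x) = ∫_0^x \frac{5 x^{2} y}{512} dy = \frac{5 x^{4}}{1024}
for 0 < x < 4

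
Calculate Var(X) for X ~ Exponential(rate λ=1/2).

For X ~ Exponential(rate λ=1/2):
Var(X) = 4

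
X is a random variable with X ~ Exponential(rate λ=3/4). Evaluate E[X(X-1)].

E[X(X-1)] = E[X² - X] = E[X²] - E[X]
E[X] = \frac{4}{3}
E[X²] = Var(X) + (E[X])² = \frac{16}{9} + (\frac{4}{3})² = \frac{32}{9}
E[X(X-1)] = \frac{32}{9} - \frac{4}{3} = \frac{20}{9}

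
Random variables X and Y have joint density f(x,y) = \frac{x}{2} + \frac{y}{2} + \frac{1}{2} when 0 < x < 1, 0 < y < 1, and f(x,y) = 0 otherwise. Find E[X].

E[X] = ∫_0^1 ∫_0^1 x × f(x,y) dy dx
= ∫_0^1 ∫_0^1 x × (\frac{x}{2} + \frac{y}{2} + \frac{1}{2}) dy dx
= \frac{13}{24}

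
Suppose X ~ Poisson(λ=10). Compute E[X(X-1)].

E[X(X-1)] = E[X² - X] = E[X²] - E[X]
E[X] = 10
E[X²] = Var(X) + (E[X])² = 10 + (10)² = 110
E[X(X-1)] = 110 - 10 = 100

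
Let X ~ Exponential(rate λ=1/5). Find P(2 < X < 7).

P(2 < X < 7) = ∫_{2}^{7} f(x) dx
where f(x) = \frac{e^{- \frac{x}{5}}}{5}
= - \frac{1 - e}{e^{\frac{7}{5}}}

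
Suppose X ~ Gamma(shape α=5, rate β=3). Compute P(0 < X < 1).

P(0 < X < 1) = ∫_{0}^{1} f(x) dx
where f(x) = \frac{81 x^{4} e^{- 3 x}}{8}
= 1 - \frac{131}{8 e^{3}}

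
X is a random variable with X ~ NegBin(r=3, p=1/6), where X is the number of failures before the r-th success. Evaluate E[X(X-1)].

E[X(X-1)] = E[X² - X] = E[X²] - E[X]
E[X] = 15
E[X²] = Var(X) + (E[X])² = 90 + (15)² = 315
E[X(X-1)] = 315 - 15 = 300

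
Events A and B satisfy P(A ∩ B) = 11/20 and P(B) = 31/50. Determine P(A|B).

P(A|B) = P(A ∩ B) / P(B)
= (11/20) / (31/50)
= 55/62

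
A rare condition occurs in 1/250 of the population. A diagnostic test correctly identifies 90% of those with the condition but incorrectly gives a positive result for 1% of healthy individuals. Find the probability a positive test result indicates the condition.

Let D = the rare event, + = positive/flagged.
P(D) = 1/250
P(+|D) = 90/100 = 9/10
P(+|D') = 1/100
P(+) = P(+|D)P(D) + P(+|D')P(D')
     = \frac{9}{10} × \frac{1}{250} + \frac{1}{100} × \frac{249}{250}
     = \frac{339}{25000}
P(D|+) = P(+|D)P(D)/P(+) = \frac{30}{113}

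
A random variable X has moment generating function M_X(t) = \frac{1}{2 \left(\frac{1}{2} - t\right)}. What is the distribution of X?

The MGF M(t) = \frac{1}{2 \left(\frac{1}{2} - t\right)} is the standard form for the Exponential distribution.
Comparing with the known MGF formula identifies: Exponential(rate λ=1/2)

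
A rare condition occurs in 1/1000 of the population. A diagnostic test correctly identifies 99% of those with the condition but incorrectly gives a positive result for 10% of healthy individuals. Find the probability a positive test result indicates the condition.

Let D = the rare event, + = positive/flagged.
P(D) = 1/1000
P(+|D) = 99/100
P(+|D') = 10/100 = 1/10
P(+) = P(+|D)P(D) + P(+|D')P(D')
     = \frac{99}{100} × \frac{1}{1000} + \frac{1}{10} × \frac{999}{1000}
     = \frac{10089}{100000}
P(D|+) = P(+|D)P(D)/P(+) = \frac{11}{1121}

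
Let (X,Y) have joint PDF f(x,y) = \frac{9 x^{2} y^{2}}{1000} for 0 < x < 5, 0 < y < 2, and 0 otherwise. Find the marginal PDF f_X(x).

f_X(x) = ∫_0^2 f(x,y) dy
= ∫_0^2 \frac{9 x^{2} y^{2}}{1000} dy
= \frac{3 x^{2}}{125} for 0 < x < 5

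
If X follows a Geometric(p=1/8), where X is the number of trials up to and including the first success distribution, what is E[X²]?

Using the identity E[X²] = Var(X) + (E[X])²:
E[X] = 8
Var(X) = 56
E[X²] = 56 + (8)²
= 120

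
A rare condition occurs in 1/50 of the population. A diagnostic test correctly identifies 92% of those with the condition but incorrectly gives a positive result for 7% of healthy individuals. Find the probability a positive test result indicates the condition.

Let D = the rare event, + = positive/flagged.
P(D) = 1/50
P(+|D) = 92/100 = 23/25
P(+|D') = 7/100
P(+) = P(+|D)P(D) + P(+|D')P(D')
     = \frac{23}{25} × \frac{1}{50} + \frac{7}{100} × \frac{49}{50}
     = \frac{87}{1000}
P(D|+) = P(+|D)P(D)/P(+) = \frac{92}{435}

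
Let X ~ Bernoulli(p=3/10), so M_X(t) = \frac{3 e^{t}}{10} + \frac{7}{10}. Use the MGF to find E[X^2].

To find E[X^2], compute M^(2)(0):
M^(1)(t) = \frac{3 e^{t}}{10}
M^(2)(t) = \frac{3 e^{t}}{10}
M^(2)(0) = \frac{3}{10}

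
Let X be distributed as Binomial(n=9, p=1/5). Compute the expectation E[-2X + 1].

For X ~ Binomial(n=9, p=1/5):
E[X] = \frac{9}{5}
E[-2X + 1] = -2 × E[X] + 1 = - \frac{13}{5}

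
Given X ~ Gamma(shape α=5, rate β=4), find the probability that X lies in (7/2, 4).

P(7/2 < X < 4) = ∫_{7/2}^{4} f(x) dx
where f(x) = \frac{128 x^{4} e^{- 4 x}}{3}
= \frac{-10675 + 6513 e^{2}}{3 e^{16}}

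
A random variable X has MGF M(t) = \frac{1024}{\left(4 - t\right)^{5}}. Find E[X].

To find E[X], compute M^(1)(0):
M^(1)(t) = \frac{5120}{\left(4 - t\right)^{6}}
M^(1)(0) = \frac{5}{4}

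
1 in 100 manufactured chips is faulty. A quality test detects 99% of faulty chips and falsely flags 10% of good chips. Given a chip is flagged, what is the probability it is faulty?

Let D = the rare event, + = positive/flagged.
P(D) = 1/100
P(+|D) = 99/100
P(+|D') = 10/100 = 1/10
P(+) = P(+|D)P(D) + P(+|D')P(D')
     = \frac{99}{100} × \frac{1}{100} + \frac{1}{10} × \frac{99}{100}
     = \frac{1089}{10000}
P(D|+) = P(+|D)P(D)/P(+) = \frac{1}{11}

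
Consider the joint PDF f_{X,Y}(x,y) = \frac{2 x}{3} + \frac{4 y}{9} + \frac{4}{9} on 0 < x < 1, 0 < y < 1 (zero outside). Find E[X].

E[X] = ∫_0^1 ∫_0^1 x × f(x,y) dy dx
= ∫_0^1 ∫_0^1 x × (\frac{2 x}{3} + \frac{4 y}{9} + \frac{4}{9}) dy dx
= \frac{5}{9}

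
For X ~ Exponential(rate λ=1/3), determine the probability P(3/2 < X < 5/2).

P(3/2 < X < 5/2) = ∫_{3/2}^{5/2} f(x) dx
where f(x) = \frac{e^{- \frac{x}{3}}}{3}
= - \frac{1}{e^{\frac{5}{6}}} + e^{- \frac{1}{2}}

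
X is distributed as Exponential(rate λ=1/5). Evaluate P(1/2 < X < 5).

P(1/2 < X < 5) = ∫_{1/2}^{5} f(x) dx
where f(x) = \frac{e^{- \frac{x}{5}}}{5}
= - \frac{1}{e} + e^{- \frac{1}{10}}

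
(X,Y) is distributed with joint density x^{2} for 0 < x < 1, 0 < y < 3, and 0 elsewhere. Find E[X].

f_X(x) = ∫_0^3 x^{2} dy = 3 x^{2}
E[X] = ∫_0^1 x × (3 x^{2}) dx = \frac{3}{4}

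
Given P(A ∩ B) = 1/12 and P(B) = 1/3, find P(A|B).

P(A|B) = P(A ∩ B) / P(B)
= (1/12) / (1/3)
= 1/4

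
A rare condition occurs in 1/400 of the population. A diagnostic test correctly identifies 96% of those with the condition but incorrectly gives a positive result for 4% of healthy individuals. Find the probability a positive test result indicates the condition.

Let D = the rare event, + = positive/flagged.
P(D) = 1/400
P(+|D) = 96/100 = 24/25
P(+|D') = 4/100 = 1/25
P(+) = P(+|D)P(D) + P(+|D')P(D')
     = \frac{24}{25} × \frac{1}{400} + \frac{1}{25} × \frac{399}{400}
     = \frac{423}{10000}
P(D|+) = P(+|D)P(D)/P(+) = \frac{8}{141}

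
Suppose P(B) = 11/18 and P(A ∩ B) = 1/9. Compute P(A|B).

P(A|B) = P(A ∩ B) / P(B)
= (1/9) / (11/18)
= 2/11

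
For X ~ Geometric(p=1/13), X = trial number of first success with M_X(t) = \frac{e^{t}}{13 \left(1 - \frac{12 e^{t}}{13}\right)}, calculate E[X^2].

To find E[X^2], compute M^(2)(0):
M^(1)(t) = \frac{e^{t}}{13 \left(1 - \frac{12 e^{t}}{13}\right)} + \frac{12 e^{2 t}}{169 \left(1 - \frac{12 e^{t}}{13}\right)^{2}}
M^(2)(t) = \frac{e^{t}}{13 \left(1 - \frac{12 e^{t}}{13}\right)} + \frac{36 e^{2 t}}{169 \left(1 - \frac{12 e^{t}}{13}\right)^{2}} + \frac{288 e^{3 t}}{2197 \left(1 - \frac{12 e^{t}}{13}\right)^{3}}
M^(2)(0) = 325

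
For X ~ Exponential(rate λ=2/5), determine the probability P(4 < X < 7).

P(4 < X < 7) = ∫_{4}^{7} f(x) dx
where f(x) = \frac{2 e^{- \frac{2 x}{5}}}{5}
= - \frac{1 - e^{\frac{6}{5}}}{e^{\frac{14}{5}}}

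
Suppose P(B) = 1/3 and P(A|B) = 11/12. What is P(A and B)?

By definition, P(A|B) = P(A ∩ B) / P(B)
So P(A ∩ B) = P(A|B) × P(B)
= 11/12 × 1/3
= 11/36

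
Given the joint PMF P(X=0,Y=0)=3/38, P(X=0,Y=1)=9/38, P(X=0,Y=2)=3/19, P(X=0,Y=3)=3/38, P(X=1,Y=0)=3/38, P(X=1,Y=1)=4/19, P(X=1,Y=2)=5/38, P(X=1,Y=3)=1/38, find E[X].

First find marginal of X:
P(X=0) = 21/38
P(X=1) = 17/38
E[X] = 0 × 21/38 + 1 × 17/38 = 17/38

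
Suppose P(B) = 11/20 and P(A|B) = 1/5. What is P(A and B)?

By definition, P(A|B) = P(A ∩ B) / P(B)
So P(A ∩ B) = P(A|B) × P(B)
= 1/5 × 11/20
= 11/100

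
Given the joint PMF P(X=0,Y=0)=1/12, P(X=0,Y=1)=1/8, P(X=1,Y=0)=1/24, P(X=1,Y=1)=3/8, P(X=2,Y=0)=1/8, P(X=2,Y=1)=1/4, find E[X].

First find marginal of X:
P(X=0) = 5/24
P(X=1) = 5/12
P(X=2) = 3/8
E[X] = 0 × 5/24 + 1 × 5/12 + 2 × 3/8 = 7/6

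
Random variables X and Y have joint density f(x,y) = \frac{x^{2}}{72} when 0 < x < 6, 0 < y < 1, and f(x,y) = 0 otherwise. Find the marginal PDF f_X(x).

f_X(x) = ∫_0^1 f(x,y) dy
= ∫_0^1 \frac{x^{2}}{72} dy
= \frac{x^{2}}{72} for 0 < x < 6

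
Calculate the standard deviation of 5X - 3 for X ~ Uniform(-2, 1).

For X ~ Uniform(-2, 1):
Var(X) = \frac{3}{4}
SD(X) = √(Var(X)) = √(\frac{3}{4}) = \frac{\sqrt{3}}{2}
SD(5X - 3) = |5| × SD(X) = 5 × \frac{\sqrt{3}}{2} = \frac{5 \sqrt{3}}{2}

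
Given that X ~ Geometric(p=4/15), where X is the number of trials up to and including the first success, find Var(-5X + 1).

For X ~ Geometric(p=4/15), where X is the number of trials up to and including the first success:
Var(X) = \frac{165}{16}
Var(-5X + 1) = (-5)² × Var(X) = 25 × \frac{165}{16} = \frac{4125}{16}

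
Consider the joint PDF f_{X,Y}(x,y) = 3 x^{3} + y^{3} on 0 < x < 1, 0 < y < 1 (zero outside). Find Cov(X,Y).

E[XY] = ∫∫ xy × f(x,y) dx dy = \frac{2}{5}
E[X] = \frac{29}{40}
E[Y] = \frac{23}{40}
Cov(X,Y) = E[XY] - E[X]E[Y] = - \frac{27}{1600}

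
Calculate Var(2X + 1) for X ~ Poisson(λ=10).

For X ~ Poisson(λ=10):
Var(X) = 10
Var(2X + 1) = (2)² × Var(X) = 4 × 10 = 40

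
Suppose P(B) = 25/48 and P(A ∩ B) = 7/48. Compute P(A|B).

P(A|B) = P(A ∩ B) / P(B)
= (7/48) / (25/48)
= 7/25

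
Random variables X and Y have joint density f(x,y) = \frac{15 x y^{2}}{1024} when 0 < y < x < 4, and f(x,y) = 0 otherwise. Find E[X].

f_X(x) = ∫_0^x \frac{15 x y^{2}}{1024} dy = \frac{5 x^{4}}{1024}
E[X] = ∫_0^4 x × (\frac{5 x^{4}}{1024}) dx = \frac{10}{3}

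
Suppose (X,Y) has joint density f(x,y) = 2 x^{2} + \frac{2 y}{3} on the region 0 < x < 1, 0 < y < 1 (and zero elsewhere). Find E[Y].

E[Y] = ∫_0^1 ∫_0^1 y × f(x,y) dx dy
= \frac{5}{9}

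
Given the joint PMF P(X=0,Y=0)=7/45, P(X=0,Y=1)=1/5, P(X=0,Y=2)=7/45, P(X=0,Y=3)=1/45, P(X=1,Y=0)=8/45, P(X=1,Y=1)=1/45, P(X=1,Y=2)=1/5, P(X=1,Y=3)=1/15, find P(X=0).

P(X=0) = P(X=0,Y=0) + P(X=0,Y=1) + P(X=0,Y=2) + P(X=0,Y=3)
= 7/45 + 1/5 + 7/45 + 1/45
= 8/15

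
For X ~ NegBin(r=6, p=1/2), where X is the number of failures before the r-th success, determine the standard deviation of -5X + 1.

For X ~ NegBin(r=6, p=1/2), where X is the number of failures before the r-th success:
Var(X) = 12
SD(X) = √(Var(X)) = √(12) = 2 \sqrt{3}
SD(-5X + 1) = |-5| × SD(X) = 5 × 2 \sqrt{3} = 10 \sqrt{3}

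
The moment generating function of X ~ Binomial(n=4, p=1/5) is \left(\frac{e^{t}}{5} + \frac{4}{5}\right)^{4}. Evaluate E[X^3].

To find E[X^3], compute M^(3)(0):
M^(1)(t) = \frac{4 \left(\frac{e^{t}}{5} + \frac{4}{5}\right)^{3} e^{t}}{5}
M^(2)(t) = \frac{4 \left(\frac{e^{t}}{5} + \frac{4}{5}\right)^{3} e^{t}}{5} + \frac{12 \left(\frac{e^{t}}{5} + \frac{4}{5}\right)^{2} e^{2 t}}{25}
M^(3)(t) = \frac{4 \left(\frac{e^{t}}{5} + \frac{4}{5}\right)^{3} e^{t}}{5} + \frac{36 \left(\frac{e^{t}}{5} + \frac{4}{5}\right)^{2} e^{2 t}}{25} + \frac{24 \left(\frac{e^{t}}{5} + \frac{4}{5}\right) e^{3 t}}{125}
M^(3)(0) = \frac{304}{125}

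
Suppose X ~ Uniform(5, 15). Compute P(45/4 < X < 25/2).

P(45/4 < X < 25/2) = ∫_{45/4}^{25/2} f(x) dx
where f(x) = \frac{1}{10}
= \frac{1}{8}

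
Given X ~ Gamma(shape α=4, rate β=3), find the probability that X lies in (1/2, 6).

P(1/2 < X < 6) = ∫_{1/2}^{6} f(x) dx
where f(x) = \frac{27 x^{3} e^{- 3 x}}{2}
= - \frac{1153}{e^{18}} + \frac{67}{16 e^{\frac{3}{2}}}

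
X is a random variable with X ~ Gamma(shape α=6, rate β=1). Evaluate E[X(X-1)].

E[X(X-1)] = E[X² - X] = E[X²] - E[X]
E[X] = 6
E[X²] = Var(X) + (E[X])² = 6 + (6)² = 42
E[X(X-1)] = 42 - 6 = 36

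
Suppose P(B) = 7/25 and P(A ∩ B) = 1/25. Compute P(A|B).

P(A|B) = P(A ∩ B) / P(B)
= (1/25) / (7/25)
= 1/7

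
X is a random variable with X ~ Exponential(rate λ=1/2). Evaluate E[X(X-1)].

E[X(X-1)] = E[X² - X] = E[X²] - E[X]
E[X] = 2
E[X²] = Var(X) + (E[X])² = 4 + (2)² = 8
E[X(X-1)] = 8 - 2 = 6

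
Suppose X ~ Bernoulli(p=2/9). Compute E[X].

For X ~ Bernoulli(p=2/9), the expected value is:
E[X] = \frac{2}{9}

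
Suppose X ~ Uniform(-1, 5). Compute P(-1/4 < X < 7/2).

P(-1/4 < X < 7/2) = ∫_{-1/4}^{7/2} f(x) dx
where f(x) = \frac{1}{6}
= \frac{5}{8}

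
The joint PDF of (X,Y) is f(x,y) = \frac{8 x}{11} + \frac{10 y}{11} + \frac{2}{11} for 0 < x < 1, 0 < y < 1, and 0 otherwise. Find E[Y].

E[Y] = ∫_0^1 ∫_0^1 y × f(x,y) dx dy
= \frac{19}{33}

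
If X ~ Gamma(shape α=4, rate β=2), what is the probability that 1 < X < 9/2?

P(1 < X < 9/2) = ∫_{1}^{9/2} f(x) dx
where f(x) = \frac{8 x^{3} e^{- 2 x}}{3}
= \frac{-516 + 19 e^{7}}{3 e^{9}}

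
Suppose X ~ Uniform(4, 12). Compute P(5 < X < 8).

P(5 < X < 8) = ∫_{5}^{8} f(x) dx
where f(x) = \frac{1}{8}
= \frac{3}{8}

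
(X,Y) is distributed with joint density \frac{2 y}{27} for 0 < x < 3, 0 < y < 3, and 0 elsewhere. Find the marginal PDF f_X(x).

f_X(x) = ∫_0^3 f(x,y) dy
= ∫_0^3 \frac{2 y}{27} dy
= \frac{1}{3} for 0 < x < 3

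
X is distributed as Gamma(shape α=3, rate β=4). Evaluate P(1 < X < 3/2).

P(1 < X < 3/2) = ∫_{1}^{3/2} f(x) dx
where f(x) = 32 x^{2} e^{- 4 x}
= \frac{-25 + 13 e^{2}}{e^{6}}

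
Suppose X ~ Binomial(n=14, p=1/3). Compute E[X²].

Using the identity E[X²] = Var(X) + (E[X])²:
E[X] = \frac{14}{3}
Var(X) = \frac{28}{9}
E[X²] = \frac{28}{9} + (\frac{14}{3})²
= \frac{224}{9}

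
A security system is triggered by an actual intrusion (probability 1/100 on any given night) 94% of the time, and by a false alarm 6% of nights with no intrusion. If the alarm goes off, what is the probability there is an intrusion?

Let D = the rare event, + = positive/flagged.
P(D) = 1/100
P(+|D) = 94/100 = 47/50
P(+|D') = 6/100 = 3/50
P(+) = P(+|D)P(D) + P(+|D')P(D')
     = \frac{47}{50} × \frac{1}{100} + \frac{3}{50} × \frac{99}{100}
     = \frac{43}{625}
P(D|+) = P(+|D)P(D)/P(+) = \frac{47}{344}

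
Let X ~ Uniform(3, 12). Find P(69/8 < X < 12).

P(69/8 < X < 12) = ∫_{69/8}^{12} f(x) dx
where f(x) = \frac{1}{9}
= \frac{3}{8}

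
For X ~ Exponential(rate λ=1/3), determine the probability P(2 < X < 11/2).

P(2 < X < 11/2) = ∫_{2}^{11/2} f(x) dx
where f(x) = \frac{e^{- \frac{x}{3}}}{3}
= - \frac{1}{e^{\frac{11}{6}}} + e^{- \frac{2}{3}}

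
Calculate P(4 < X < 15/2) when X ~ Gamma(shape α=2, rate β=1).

P(4 < X < 15/2) = ∫_{4}^{15/2} f(x) dx
where f(x) = x e^{- x}
= - \frac{17}{2 e^{\frac{15}{2}}} + \frac{5}{e^{4}}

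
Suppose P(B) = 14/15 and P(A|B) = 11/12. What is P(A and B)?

By definition, P(A|B) = P(A ∩ B) / P(B)
So P(A ∩ B) = P(A|B) × P(B)
= 11/12 × 14/15
= 77/90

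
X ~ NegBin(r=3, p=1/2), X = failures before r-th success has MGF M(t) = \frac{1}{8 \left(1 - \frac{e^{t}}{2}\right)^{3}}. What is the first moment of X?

To find E[X], compute M^(1)(0):
M^(1)(t) = \frac{3 e^{t}}{16 \left(1 - \frac{e^{t}}{2}\right)^{4}}
M^(1)(0) = 3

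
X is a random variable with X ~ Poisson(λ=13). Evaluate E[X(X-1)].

E[X(X-1)] = E[X² - X] = E[X²] - E[X]
E[X] = 13
E[X²] = Var(X) + (E[X])² = 13 + (13)² = 182
E[X(X-1)] = 182 - 13 = 169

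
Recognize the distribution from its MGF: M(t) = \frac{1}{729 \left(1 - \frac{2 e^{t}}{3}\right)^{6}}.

The MGF M(t) = \frac{1}{729 \left(1 - \frac{2 e^{t}}{3}\right)^{6}} is the standard form for the NegativeBinomial distribution.
Comparing with the known MGF formula identifies: NegBin(r=6, p=1/3), X = failures before r-th success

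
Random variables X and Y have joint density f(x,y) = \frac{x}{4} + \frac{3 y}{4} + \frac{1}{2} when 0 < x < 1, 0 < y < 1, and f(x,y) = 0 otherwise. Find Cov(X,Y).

E[XY] = ∫∫ xy × f(x,y) dx dy = \frac{7}{24}
E[X] = \frac{25}{48}
E[Y] = \frac{9}{16}
Cov(X,Y) = E[XY] - E[X]E[Y] = - \frac{1}{768}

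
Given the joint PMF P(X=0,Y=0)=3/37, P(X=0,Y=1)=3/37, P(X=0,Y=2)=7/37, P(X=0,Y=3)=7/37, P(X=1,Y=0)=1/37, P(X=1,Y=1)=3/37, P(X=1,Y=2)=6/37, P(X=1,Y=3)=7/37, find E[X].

First find marginal of X:
P(X=0) = 20/37
P(X=1) = 17/37
E[X] = 0 × 20/37 + 1 × 17/37 = 17/37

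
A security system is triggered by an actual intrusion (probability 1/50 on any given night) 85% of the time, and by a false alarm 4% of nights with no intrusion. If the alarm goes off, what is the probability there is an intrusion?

Let D = the rare event, + = positive/flagged.
P(D) = 1/50
P(+|D) = 85/100 = 17/20
P(+|D') = 4/100 = 1/25
P(+) = P(+|D)P(D) + P(+|D')P(D')
     = \frac{17}{20} × \frac{1}{50} + \frac{1}{25} × \frac{49}{50}
     = \frac{281}{5000}
P(D|+) = P(+|D)P(D)/P(+) = \frac{85}{281}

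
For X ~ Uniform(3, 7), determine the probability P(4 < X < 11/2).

P(4 < X < 11/2) = ∫_{4}^{11/2} f(x) dx
where f(x) = \frac{1}{4}
= \frac{3}{8}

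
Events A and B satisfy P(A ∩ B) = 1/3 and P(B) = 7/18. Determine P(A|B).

P(A|B) = P(A ∩ B) / P(B)
= (1/3) / (7/18)
= 6/7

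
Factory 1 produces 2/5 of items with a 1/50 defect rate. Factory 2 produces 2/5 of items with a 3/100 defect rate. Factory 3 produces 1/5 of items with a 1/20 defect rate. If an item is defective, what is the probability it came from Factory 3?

Using Bayes' theorem:
P(F1) = 2/5, P(D|F1) = 1/50
P(F2) = 2/5, P(D|F2) = 3/100
P(F3) = 1/5, P(D|F3) = 1/20
P(D) = P(D|F1)P(F1) + P(D|F2)P(F2) + P(D|F3)P(F3)
     = \frac{3}{100}
P(F3|D) = P(D|F3)P(F3) / P(D)
= \frac{1}{3}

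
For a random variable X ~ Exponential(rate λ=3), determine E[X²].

Using the identity E[X²] = Var(X) + (E[X])²:
E[X] = \frac{1}{3}
Var(X) = \frac{1}{9}
E[X²] = \frac{1}{9} + (\frac{1}{3})²
= \frac{2}{9}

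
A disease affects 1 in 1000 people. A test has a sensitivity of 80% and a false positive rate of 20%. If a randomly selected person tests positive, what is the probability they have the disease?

Let D = the rare event, + = positive/flagged.
P(D) = 1/1000
P(+|D) = 80/100 = 4/5
P(+|D') = 20/100 = 1/5
P(+) = P(+|D)P(D) + P(+|D')P(D')
     = \frac{4}{5} × \frac{1}{1000} + \frac{1}{5} × \frac{999}{1000}
     = \frac{1003}{5000}
P(D|+) = P(+|D)P(D)/P(+) = \frac{4}{1003}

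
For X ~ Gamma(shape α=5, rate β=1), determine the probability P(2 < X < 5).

P(2 < X < 5) = ∫_{2}^{5} f(x) dx
where f(x) = \frac{x^{4} e^{- x}}{24}
= \frac{-523 + 56 e^{3}}{8 e^{5}}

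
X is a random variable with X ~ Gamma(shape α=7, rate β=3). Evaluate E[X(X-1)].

E[X(X-1)] = E[X² - X] = E[X²] - E[X]
E[X] = \frac{7}{3}
E[X²] = Var(X) + (E[X])² = \frac{7}{9} + (\frac{7}{3})² = \frac{56}{9}
E[X(X-1)] = \frac{56}{9} - \frac{7}{3} = \frac{35}{9}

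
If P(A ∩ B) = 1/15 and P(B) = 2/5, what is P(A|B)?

P(A|B) = P(A ∩ B) / P(B)
= (1/15) / (2/5)
= 1/6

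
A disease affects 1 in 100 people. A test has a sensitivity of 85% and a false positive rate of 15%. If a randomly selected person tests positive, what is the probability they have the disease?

Let D = the rare event, + = positive/flagged.
P(D) = 1/100
P(+|D) = 85/100 = 17/20
P(+|D') = 15/100 = 3/20
P(+) = P(+|D)P(D) + P(+|D')P(D')
     = \frac{17}{20} × \frac{1}{100} + \frac{3}{20} × \frac{99}{100}
     = \frac{157}{1000}
P(D|+) = P(+|D)P(D)/P(+) = \frac{17}{314}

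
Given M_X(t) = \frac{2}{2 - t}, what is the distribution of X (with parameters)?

The MGF M(t) = \frac{2}{2 - t} is the standard form for the Exponential distribution.
Comparing with the known MGF formula identifies: Exponential(rate λ=2)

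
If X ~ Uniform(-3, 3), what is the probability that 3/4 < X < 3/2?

P(3/4 < X < 3/2) = ∫_{3/4}^{3/2} f(x) dx
where f(x) = \frac{1}{6}
= \frac{1}{8}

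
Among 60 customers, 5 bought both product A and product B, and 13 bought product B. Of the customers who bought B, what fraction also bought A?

P(A ∩ B) = 5/60 = 1/12
P(B) = 13/60
P(A|B) = P(A ∩ B) / P(B) = (1/12) / (13/60) = 5/13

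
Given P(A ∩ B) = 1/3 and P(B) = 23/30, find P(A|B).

P(A|B) = P(A ∩ B) / P(B)
= (1/3) / (23/30)
= 10/23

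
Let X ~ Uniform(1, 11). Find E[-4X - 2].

For X ~ Uniform(1, 11):
E[X] = 6
E[-4X - 2] = -4 × E[X] - 2 = -26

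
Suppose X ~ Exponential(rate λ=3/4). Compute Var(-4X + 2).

For X ~ Exponential(rate λ=3/4):
Var(X) = \frac{16}{9}
Var(-4X + 2) = (-4)² × Var(X) = 16 × \frac{16}{9} = \frac{256}{9}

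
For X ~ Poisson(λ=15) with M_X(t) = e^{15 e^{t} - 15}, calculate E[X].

To find E[X], compute M^(1)(0):
M^(1)(t) = 15 e^{t} e^{15 e^{t} - 15}
M^(1)(0) = 15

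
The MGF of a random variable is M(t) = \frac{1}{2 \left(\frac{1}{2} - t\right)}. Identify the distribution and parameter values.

The MGF M(t) = \frac{1}{2 \left(\frac{1}{2} - t\right)} is the standard form for the Exponential distribution.
Comparing with the known MGF formula identifies: Exponential(rate λ=1/2)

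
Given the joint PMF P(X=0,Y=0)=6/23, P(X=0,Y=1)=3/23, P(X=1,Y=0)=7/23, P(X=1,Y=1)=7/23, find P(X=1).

P(X=1) = P(X=1,Y=0) + P(X=1,Y=1)
= 7/23 + 7/23
= 14/23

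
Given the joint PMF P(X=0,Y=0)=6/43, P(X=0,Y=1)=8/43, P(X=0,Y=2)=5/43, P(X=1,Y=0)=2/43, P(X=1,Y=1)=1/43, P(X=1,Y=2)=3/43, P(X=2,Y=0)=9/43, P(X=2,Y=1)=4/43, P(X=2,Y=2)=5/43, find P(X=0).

P(X=0) = P(X=0,Y=0) + P(X=0,Y=1) + P(X=0,Y=2)
= 6/43 + 8/43 + 5/43
= 19/43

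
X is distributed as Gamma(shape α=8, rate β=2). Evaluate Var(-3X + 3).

For X ~ Gamma(shape α=8, rate β=2):
Var(X) = 2
Var(-3X + 3) = (-3)² × Var(X) = 9 × 2 = 18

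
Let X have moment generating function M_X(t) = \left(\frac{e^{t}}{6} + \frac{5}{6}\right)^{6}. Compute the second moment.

To find E[X^2], compute M^(2)(0):
M^(1)(t) = \left(\frac{e^{t}}{6} + \frac{5}{6}\right)^{5} e^{t}
M^(2)(t) = \left(\frac{e^{t}}{6} + \frac{5}{6}\right)^{5} e^{t} + \frac{5 \left(\frac{e^{t}}{6} + \frac{5}{6}\right)^{4} e^{2 t}}{6}
M^(2)(0) = \frac{11}{6}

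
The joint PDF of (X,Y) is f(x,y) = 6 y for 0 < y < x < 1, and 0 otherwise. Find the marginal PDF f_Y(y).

f_Y(y) = ∫_y^1 6 y dx = 6 y \left(1 - y\right)
for 0 < y < 1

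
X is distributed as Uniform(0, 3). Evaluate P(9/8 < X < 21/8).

P(9/8 < X < 21/8) = ∫_{9/8}^{21/8} f(x) dx
where f(x) = \frac{1}{3}
= \frac{1}{2}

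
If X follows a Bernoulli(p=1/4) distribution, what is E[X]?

For X ~ Bernoulli(p=1/4), the expected value is:
E[X] = \frac{1}{4}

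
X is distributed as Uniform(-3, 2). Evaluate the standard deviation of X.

For X ~ Uniform(-3, 2):
Var(X) = \frac{25}{12}
SD(X) = √(Var(X)) = √(\frac{25}{12}) = \frac{5 \sqrt{3}}{6}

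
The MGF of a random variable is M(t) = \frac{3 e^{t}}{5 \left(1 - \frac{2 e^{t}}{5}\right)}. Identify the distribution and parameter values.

The MGF M(t) = \frac{3 e^{t}}{5 \left(1 - \frac{2 e^{t}}{5}\right)} is the standard form for the Geometric distribution.
Comparing with the known MGF formula identifies: Geometric(p=3/5), X = trial number of first success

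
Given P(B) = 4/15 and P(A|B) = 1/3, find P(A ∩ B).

By definition, P(A|B) = P(A ∩ B) / P(B)
So P(A ∩ B) = P(A|B) × P(B)
= 1/3 × 4/15
= 4/45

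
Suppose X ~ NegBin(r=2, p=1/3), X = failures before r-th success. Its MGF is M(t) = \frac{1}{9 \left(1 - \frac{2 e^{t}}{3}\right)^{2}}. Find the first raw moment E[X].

To find E[X], compute M^(1)(0):
M^(1)(t) = \frac{4 e^{t}}{27 \left(1 - \frac{2 e^{t}}{3}\right)^{3}}
M^(1)(0) = 4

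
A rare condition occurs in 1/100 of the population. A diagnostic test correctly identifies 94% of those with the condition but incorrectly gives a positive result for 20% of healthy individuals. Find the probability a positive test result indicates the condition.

Let D = the rare event, + = positive/flagged.
P(D) = 1/100
P(+|D) = 94/100 = 47/50
P(+|D') = 20/100 = 1/5
P(+) = P(+|D)P(D) + P(+|D')P(D')
     = \frac{47}{50} × \frac{1}{100} + \frac{1}{5} × \frac{99}{100}
     = \frac{1037}{5000}
P(D|+) = P(+|D)P(D)/P(+) = \frac{47}{1037}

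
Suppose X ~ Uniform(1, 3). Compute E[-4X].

For X ~ Uniform(1, 3):
E[X] = 2
E[-4X] = -4 × E[X] + 0 = -8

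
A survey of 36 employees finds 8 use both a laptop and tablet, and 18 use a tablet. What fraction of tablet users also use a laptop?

P(A ∩ B) = 8/36 = 2/9
P(B) = 18/36 = 1/2
P(A|B) = P(A ∩ B) / P(B) = (2/9) / (1/2) = 4/9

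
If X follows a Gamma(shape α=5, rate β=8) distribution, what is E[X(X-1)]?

E[X(X-1)] = E[X² - X] = E[X²] - E[X]
E[X] = \frac{5}{8}
E[X²] = Var(X) + (E[X])² = \frac{5}{64} + (\frac{5}{8})² = \frac{15}{32}
E[X(X-1)] = \frac{15}{32} - \frac{5}{8} = - \frac{5}{32}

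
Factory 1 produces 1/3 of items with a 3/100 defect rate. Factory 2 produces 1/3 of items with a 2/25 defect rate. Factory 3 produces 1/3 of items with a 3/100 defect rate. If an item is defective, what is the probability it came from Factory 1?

Using Bayes' theorem:
P(F1) = 1/3, P(D|F1) = 3/100
P(F2) = 1/3, P(D|F2) = 2/25
P(F3) = 1/3, P(D|F3) = 3/100
P(D) = P(D|F1)P(F1) + P(D|F2)P(F2) + P(D|F3)P(F3)
     = \frac{7}{150}
P(F1|D) = P(D|F1)P(F1) / P(D)
= \frac{3}{14}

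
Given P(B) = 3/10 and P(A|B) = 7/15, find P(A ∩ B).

By definition, P(A|B) = P(A ∩ B) / P(B)
So P(A ∩ B) = P(A|B) × P(B)
= 7/15 × 3/10
= 7/50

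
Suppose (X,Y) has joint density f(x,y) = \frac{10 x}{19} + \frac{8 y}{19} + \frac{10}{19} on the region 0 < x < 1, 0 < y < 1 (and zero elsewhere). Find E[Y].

E[Y] = ∫_0^1 ∫_0^1 y × f(x,y) dx dy
= \frac{61}{114}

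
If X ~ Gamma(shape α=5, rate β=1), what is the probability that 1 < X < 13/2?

P(1 < X < 13/2) = ∫_{1}^{13/2} f(x) dx
where f(x) = \frac{x^{4} e^{- x}}{24}
= - \frac{19043}{128 e^{\frac{13}{2}}} + \frac{65}{24 e}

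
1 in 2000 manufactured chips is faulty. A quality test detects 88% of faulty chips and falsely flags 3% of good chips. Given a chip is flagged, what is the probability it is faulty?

Let D = the rare event, + = positive/flagged.
P(D) = 1/2000
P(+|D) = 88/100 = 22/25
P(+|D') = 3/100
P(+) = P(+|D)P(D) + P(+|D')P(D')
     = \frac{22}{25} × \frac{1}{2000} + \frac{3}{100} × \frac{1999}{2000}
     = \frac{1217}{40000}
P(D|+) = P(+|D)P(D)/P(+) = \frac{88}{6085}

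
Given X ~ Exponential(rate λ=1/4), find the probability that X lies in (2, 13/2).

P(2 < X < 13/2) = ∫_{2}^{13/2} f(x) dx
where f(x) = \frac{e^{- \frac{x}{4}}}{4}
= - \frac{1}{e^{\frac{13}{8}}} + e^{- \frac{1}{2}}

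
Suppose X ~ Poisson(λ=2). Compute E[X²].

Using the identity E[X²] = Var(X) + (E[X])²:
E[X] = 2
Var(X) = 2
E[X²] = 2 + (2)²
= 6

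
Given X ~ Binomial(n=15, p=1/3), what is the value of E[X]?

For X ~ Binomial(n=15, p=1/3), the expected value is:
E[X] = 5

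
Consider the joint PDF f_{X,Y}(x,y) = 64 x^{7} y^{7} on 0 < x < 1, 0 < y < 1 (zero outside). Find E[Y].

E[Y] = ∫_0^1 ∫_0^1 y × f(x,y) dx dy
= \frac{8}{9}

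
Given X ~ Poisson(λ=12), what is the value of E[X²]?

Using the identity E[X²] = Var(X) + (E[X])²:
E[X] = 12
Var(X) = 12
E[X²] = 12 + (12)²
= 156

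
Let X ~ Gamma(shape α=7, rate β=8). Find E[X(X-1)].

E[X(X-1)] = E[X² - X] = E[X²] - E[X]
E[X] = \frac{7}{8}
E[X²] = Var(X) + (E[X])² = \frac{7}{64} + (\frac{7}{8})² = \frac{7}{8}
E[X(X-1)] = \frac{7}{8} - \frac{7}{8} = 0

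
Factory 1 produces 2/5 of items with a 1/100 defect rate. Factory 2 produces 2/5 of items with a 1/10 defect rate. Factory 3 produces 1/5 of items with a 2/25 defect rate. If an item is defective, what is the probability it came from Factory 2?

Using Bayes' theorem:
P(F1) = 2/5, P(D|F1) = 1/100
P(F2) = 2/5, P(D|F2) = 1/10
P(F3) = 1/5, P(D|F3) = 2/25
P(D) = P(D|F1)P(F1) + P(D|F2)P(F2) + P(D|F3)P(F3)
     = \frac{3}{50}
P(F2|D) = P(D|F2)P(F2) / P(D)
= \frac{2}{3}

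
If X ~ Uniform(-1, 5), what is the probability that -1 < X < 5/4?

P(-1 < X < 5/4) = ∫_{-1}^{5/4} f(x) dx
where f(x) = \frac{1}{6}
= \frac{3}{8}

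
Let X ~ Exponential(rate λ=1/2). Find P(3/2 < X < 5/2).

P(3/2 < X < 5/2) = ∫_{3/2}^{5/2} f(x) dx
where f(x) = \frac{e^{- \frac{x}{2}}}{2}
= - \frac{1 - e^{\frac{1}{2}}}{e^{\frac{5}{4}}}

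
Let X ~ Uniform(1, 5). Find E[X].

For X ~ Uniform(1, 5), the expected value is:
E[X] = 3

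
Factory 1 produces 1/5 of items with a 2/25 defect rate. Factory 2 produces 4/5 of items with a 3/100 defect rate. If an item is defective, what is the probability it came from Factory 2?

Using Bayes' theorem:
P(F1) = 1/5, P(D|F1) = 2/25
P(F2) = 4/5, P(D|F2) = 3/100
P(D) = P(D|F1)P(F1) + P(D|F2)P(F2)
     = \frac{1}{25}
P(F2|D) = P(D|F2)P(F2) / P(D)
= \frac{3}{5}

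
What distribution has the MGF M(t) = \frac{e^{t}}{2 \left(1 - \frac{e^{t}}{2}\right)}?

The MGF M(t) = \frac{e^{t}}{2 \left(1 - \frac{e^{t}}{2}\right)} is the standard form for the Geometric distribution.
Comparing with the known MGF formula identifies: Geometric(p=1/2), X = trial number of first success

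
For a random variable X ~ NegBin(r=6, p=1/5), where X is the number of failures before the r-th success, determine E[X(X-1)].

E[X(X-1)] = E[X² - X] = E[X²] - E[X]
E[X] = 24
E[X²] = Var(X) + (E[X])² = 120 + (24)² = 696
E[X(X-1)] = 696 - 24 = 672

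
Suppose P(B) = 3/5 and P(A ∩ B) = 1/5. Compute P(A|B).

P(A|B) = P(A ∩ B) / P(B)
= (1/5) / (3/5)
= 1/3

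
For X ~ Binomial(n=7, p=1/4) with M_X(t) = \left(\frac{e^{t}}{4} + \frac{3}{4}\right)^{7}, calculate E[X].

To find E[X], compute M^(1)(0):
M^(1)(t) = \frac{7 \left(\frac{e^{t}}{4} + \frac{3}{4}\right)^{6} e^{t}}{4}
M^(1)(0) = \frac{7}{4}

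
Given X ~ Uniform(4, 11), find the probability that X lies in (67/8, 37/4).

P(67/8 < X < 37/4) = ∫_{67/8}^{37/4} f(x) dx
where f(x) = \frac{1}{7}
= \frac{1}{8}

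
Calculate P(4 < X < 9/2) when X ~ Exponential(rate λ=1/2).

P(4 < X < 9/2) = ∫_{4}^{9/2} f(x) dx
where f(x) = \frac{e^{- \frac{x}{2}}}{2}
= - \frac{1}{e^{\frac{9}{4}}} + e^{-2}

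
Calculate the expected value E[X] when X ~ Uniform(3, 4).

For X ~ Uniform(3, 4), the expected value is:
E[X] = \frac{7}{2}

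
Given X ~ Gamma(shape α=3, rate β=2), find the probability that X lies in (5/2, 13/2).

P(5/2 < X < 13/2) = ∫_{5/2}^{13/2} f(x) dx
where f(x) = 4 x^{2} e^{- 2 x}
= \frac{-197 + 37 e^{8}}{2 e^{13}}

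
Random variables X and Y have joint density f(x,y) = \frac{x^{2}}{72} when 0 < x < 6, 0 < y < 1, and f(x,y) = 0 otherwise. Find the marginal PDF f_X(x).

f_X(x) = ∫_0^1 f(x,y) dy
= ∫_0^1 \frac{x^{2}}{72} dy
= \frac{x^{2}}{72} for 0 < x < 6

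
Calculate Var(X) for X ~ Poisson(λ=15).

For X ~ Poisson(λ=15):
Var(X) = 15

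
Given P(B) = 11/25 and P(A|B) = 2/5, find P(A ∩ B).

By definition, P(A|B) = P(A ∩ B) / P(B)
So P(A ∩ B) = P(A|B) × P(B)
= 2/5 × 11/25
= 22/125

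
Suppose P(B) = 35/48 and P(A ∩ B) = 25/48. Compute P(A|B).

P(A|B) = P(A ∩ B) / P(B)
= (25/48) / (35/48)
= 5/7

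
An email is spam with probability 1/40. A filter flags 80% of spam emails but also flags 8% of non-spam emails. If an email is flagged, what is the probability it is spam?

Let D = the rare event, + = positive/flagged.
P(D) = 1/40
P(+|D) = 80/100 = 4/5
P(+|D') = 8/100 = 2/25
P(+) = P(+|D)P(D) + P(+|D')P(D')
     = \frac{4}{5} × \frac{1}{40} + \frac{2}{25} × \frac{39}{40}
     = \frac{49}{500}
P(D|+) = P(+|D)P(D)/P(+) = \frac{10}{49}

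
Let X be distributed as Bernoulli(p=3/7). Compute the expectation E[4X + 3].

For X ~ Bernoulli(p=3/7):
E[X] = \frac{3}{7}
E[4X + 3] = 4 × E[X] + 3 = \frac{33}{7}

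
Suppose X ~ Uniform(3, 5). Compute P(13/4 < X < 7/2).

P(13/4 < X < 7/2) = ∫_{13/4}^{7/2} f(x) dx
where f(x) = \frac{1}{2}
= \frac{1}{8}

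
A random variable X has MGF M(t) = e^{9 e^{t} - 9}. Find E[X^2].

To find E[X^2], compute M^(2)(0):
M^(1)(t) = 9 e^{t} e^{9 e^{t} - 9}
M^(2)(t) = 81 e^{2 t} e^{9 e^{t} - 9} + 9 e^{t} e^{9 e^{t} - 9}
M^(2)(0) = 90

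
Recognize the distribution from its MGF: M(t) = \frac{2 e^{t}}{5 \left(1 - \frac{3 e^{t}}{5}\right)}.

The MGF M(t) = \frac{2 e^{t}}{5 \left(1 - \frac{3 e^{t}}{5}\right)} is the standard form for the Geometric distribution.
Comparing with the known MGF formula identifies: Geometric(p=2/5), X = trial number of first success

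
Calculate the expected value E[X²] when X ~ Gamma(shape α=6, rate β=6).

Using the identity E[X²] = Var(X) + (E[X])²:
E[X] = 1
Var(X) = \frac{1}{6}
E[X²] = \frac{1}{6} + (1)²
= \frac{7}{6}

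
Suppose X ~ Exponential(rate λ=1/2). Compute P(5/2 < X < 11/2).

P(5/2 < X < 11/2) = ∫_{5/2}^{11/2} f(x) dx
where f(x) = \frac{e^{- \frac{x}{2}}}{2}
= - \frac{1 - e^{\frac{3}{2}}}{e^{\frac{11}{4}}}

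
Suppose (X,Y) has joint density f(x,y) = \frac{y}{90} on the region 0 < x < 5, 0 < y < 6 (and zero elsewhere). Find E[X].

f_X(x) = ∫_0^6 \frac{y}{90} dy = \frac{1}{5}
E[X] = ∫_0^5 x × (\frac{1}{5}) dx = \frac{5}{2}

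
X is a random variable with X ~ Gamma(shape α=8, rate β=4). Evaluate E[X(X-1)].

E[X(X-1)] = E[X² - X] = E[X²] - E[X]
E[X] = 2
E[X²] = Var(X) + (E[X])² = \frac{1}{2} + (2)² = \frac{9}{2}
E[X(X-1)] = \frac{9}{2} - 2 = \frac{5}{2}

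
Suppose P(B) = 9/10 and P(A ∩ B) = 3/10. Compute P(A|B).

P(A|B) = P(A ∩ B) / P(B)
= (3/10) / (9/10)
= 1/3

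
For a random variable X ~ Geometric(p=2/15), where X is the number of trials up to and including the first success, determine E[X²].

Using the identity E[X²] = Var(X) + (E[X])²:
E[X] = \frac{15}{2}
Var(X) = \frac{195}{4}
E[X²] = \frac{195}{4} + (\frac{15}{2})²
= 105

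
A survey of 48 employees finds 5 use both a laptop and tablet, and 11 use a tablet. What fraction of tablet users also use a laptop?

P(A ∩ B) = 5/48
P(B) = 11/48
P(A|B) = P(A ∩ B) / P(B) = (5/48) / (11/48) = 5/11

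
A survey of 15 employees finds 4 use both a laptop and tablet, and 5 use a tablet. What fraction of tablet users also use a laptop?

P(A ∩ B) = 4/15
P(B) = 5/15 = 1/3
P(A|B) = P(A ∩ B) / P(B) = (4/15) / (1/3) = 4/5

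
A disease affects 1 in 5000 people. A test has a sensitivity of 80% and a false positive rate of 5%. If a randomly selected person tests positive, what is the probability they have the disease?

Let D = the rare event, + = positive/flagged.
P(D) = 1/5000
P(+|D) = 80/100 = 4/5
P(+|D') = 5/100 = 1/20
P(+) = P(+|D)P(D) + P(+|D')P(D')
     = \frac{4}{5} × \frac{1}{5000} + \frac{1}{20} × \frac{4999}{5000}
     = \frac{1003}{20000}
P(D|+) = P(+|D)P(D)/P(+) = \frac{16}{5015}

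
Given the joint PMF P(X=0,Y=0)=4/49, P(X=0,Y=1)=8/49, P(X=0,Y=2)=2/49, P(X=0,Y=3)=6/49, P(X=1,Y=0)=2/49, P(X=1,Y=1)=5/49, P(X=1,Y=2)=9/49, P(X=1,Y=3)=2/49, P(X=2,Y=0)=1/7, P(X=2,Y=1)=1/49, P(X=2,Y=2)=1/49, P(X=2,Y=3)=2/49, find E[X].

First find marginal of X:
P(X=0) = 20/49
P(X=1) = 18/49
P(X=2) = 11/49
E[X] = 0 × 20/49 + 1 × 18/49 + 2 × 11/49 = 40/49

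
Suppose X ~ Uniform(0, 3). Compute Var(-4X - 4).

For X ~ Uniform(0, 3):
Var(X) = \frac{3}{4}
Var(-4X - 4) = (-4)² × Var(X) = 16 × \frac{3}{4} = 12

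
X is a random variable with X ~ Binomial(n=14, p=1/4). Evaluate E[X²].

Using the identity E[X²] = Var(X) + (E[X])²:
E[X] = \frac{7}{2}
Var(X) = \frac{21}{8}
E[X²] = \frac{21}{8} + (\frac{7}{2})²
= \frac{119}{8}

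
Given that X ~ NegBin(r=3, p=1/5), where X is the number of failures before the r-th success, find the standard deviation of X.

For X ~ NegBin(r=3, p=1/5), where X is the number of failures before the r-th success:
Var(X) = 60
SD(X) = √(Var(X)) = √(60) = 2 \sqrt{15}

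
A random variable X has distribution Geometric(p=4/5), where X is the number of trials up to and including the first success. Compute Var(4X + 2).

For X ~ Geometric(p=4/5), where X is the number of trials up to and including the first success:
Var(X) = \frac{5}{16}
Var(4X + 2) = (4)² × Var(X) = 16 × \frac{5}{16} = 5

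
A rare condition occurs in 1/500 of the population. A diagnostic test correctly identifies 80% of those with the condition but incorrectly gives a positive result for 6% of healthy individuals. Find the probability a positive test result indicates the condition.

Let D = the rare event, + = positive/flagged.
P(D) = 1/500
P(+|D) = 80/100 = 4/5
P(+|D') = 6/100 = 3/50
P(+) = P(+|D)P(D) + P(+|D')P(D')
     = \frac{4}{5} × \frac{1}{500} + \frac{3}{50} × \frac{499}{500}
     = \frac{1537}{25000}
P(D|+) = P(+|D)P(D)/P(+) = \frac{40}{1537}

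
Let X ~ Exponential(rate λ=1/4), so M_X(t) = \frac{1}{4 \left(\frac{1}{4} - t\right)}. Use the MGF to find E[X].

To find E[X], compute M^(1)(0):
M^(1)(t) = \frac{1}{4 \left(\frac{1}{4} - t\right)^{2}}
M^(1)(0) = 4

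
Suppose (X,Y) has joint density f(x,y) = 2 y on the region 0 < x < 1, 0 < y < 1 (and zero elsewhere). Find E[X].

f_X(x) = ∫_0^1 2 y dy = 1
E[X] = ∫_0^1 x × (1) dx = \frac{1}{2}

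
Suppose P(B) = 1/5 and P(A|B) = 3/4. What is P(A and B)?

By definition, P(A|B) = P(A ∩ B) / P(B)
So P(A ∩ B) = P(A|B) × P(B)
= 3/4 × 1/5
= 3/20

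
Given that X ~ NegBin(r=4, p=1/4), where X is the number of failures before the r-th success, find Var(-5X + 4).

For X ~ NegBin(r=4, p=1/4), where X is the number of failures before the r-th success:
Var(X) = 48
Var(-5X + 4) = (-5)² × Var(X) = 25 × 48 = 1200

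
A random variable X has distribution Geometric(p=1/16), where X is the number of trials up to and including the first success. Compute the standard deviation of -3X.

For X ~ Geometric(p=1/16), where X is the number of trials up to and including the first success:
Var(X) = 240
SD(X) = √(Var(X)) = √(240) = 4 \sqrt{15}
SD(-3X) = |-3| × SD(X) = 3 × 4 \sqrt{15} = 12 \sqrt{15}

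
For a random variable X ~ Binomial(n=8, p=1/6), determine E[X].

For X ~ Binomial(n=8, p=1/6), the expected value is:
E[X] = \frac{4}{3}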